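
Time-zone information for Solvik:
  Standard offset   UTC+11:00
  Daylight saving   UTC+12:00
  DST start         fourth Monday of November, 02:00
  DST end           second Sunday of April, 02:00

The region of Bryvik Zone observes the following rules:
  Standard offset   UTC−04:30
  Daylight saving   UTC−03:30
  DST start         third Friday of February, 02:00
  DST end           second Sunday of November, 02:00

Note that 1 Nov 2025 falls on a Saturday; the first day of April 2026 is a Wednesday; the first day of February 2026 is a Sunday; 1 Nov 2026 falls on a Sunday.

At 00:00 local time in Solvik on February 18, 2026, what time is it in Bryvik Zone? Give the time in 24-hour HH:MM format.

1 November 2025 is a Saturday, so the first Monday is November 3 and the fourth is November 24.
1 April 2026 is a Wednesday, so the first Sunday is April 5 and the second is April 12.
February 18, 2026 falls between 24 November 2025 and 12 April 2026, so daylight saving is in effect and Solvik is at UTC+12:00.
00:00 Solvik − 12h = 12:00 UTC (rolling into the previous day, 17 February 2026).
1 February 2026 is a Sunday, so the first Friday is February 6 and the third is February 20.
1 November 2026 is a Sunday, so the first Sunday is November 1 and the second is November 8.
At the standard offset (UTC−04:30), 12:00 UTC − 4h30m = 07:30 Bryvik Zone standard time.
The standard-time date in Bryvik Zone, February 17, 2026, does not fall between 20 February and 8 November, so daylight saving is not in effect and Bryvik Zone is at UTC−04:30.
12:00 UTC − 4h30m = 07:30 Bryvik Zone.

07:30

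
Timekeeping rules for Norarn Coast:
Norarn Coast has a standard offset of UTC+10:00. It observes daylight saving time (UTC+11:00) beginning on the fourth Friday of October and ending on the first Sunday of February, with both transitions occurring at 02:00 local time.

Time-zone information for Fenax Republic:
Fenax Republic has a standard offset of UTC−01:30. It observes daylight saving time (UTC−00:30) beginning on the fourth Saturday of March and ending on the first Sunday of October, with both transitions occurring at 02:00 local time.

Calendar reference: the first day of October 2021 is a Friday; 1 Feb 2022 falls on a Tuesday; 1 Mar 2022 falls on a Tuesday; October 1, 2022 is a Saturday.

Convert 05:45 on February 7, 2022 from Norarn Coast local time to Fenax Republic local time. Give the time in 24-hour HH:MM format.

18:15

1 October 2021 is a Friday, so the first Friday is October 1 and the fourth is October 22.
1 February 2022 is a Tuesday, so the first Sunday is February 6.
February 7, 2022 is outside the daylight-saving period (22 October 2021 – 6 February 2022), so Norarn Coast is on standard time, UTC+10:00.
05:45 Norarn Coast − 10h = 19:45 UTC (rolling into the previous day, 6 February 2022).
1 March 2022 is a Tuesday, so the first Saturday is March 5 and the fourth is March 26.
1 October 2022 is a Saturday, so the first Sunday is October 2.
At the standard offset (UTC−01:30), 19:45 UTC − 1h30m = 18:15 Fenax Republic standard time.
Daylight saving runs 26 March – 2 October; the standard-time date in Fenax Republic, February 6, 2022, is outside that window, so Fenax Republic is on standard time at UTC−01:30.
19:45 UTC − 1h30m = 18:15 Fenax Republic.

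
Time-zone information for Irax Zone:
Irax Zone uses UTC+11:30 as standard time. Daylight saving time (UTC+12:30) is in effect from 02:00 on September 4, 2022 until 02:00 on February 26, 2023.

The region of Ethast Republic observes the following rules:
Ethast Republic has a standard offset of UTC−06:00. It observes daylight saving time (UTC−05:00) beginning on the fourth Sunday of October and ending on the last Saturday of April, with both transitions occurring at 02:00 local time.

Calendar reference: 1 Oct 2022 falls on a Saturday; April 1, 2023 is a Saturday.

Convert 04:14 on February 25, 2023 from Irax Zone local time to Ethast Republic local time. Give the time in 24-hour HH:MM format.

10:44

February 25, 2023 falls between 4 September 2022 and 26 February 2023, so daylight saving is in effect and Irax Zone is at UTC+12:30.
04:14 Irax Zone − 12h30m = 15:44 UTC (rolling into the previous day, 24 February 2023).
1 October 2022 is a Saturday, so the first Sunday is October 2 and the fourth is October 23.
1 April 2023 is a Saturday, so Saturdays fall on 1, 8, 15, 22, 29; the last is April 29.
At the standard offset (UTC−06:00), 15:44 UTC − 6h = 09:44 Ethast Republic standard time.
Daylight saving runs 23 October 2022 – 29 April 2023; the standard-time date in Ethast Republic, February 24, 2023, is inside that window, so Ethast Republic is at UTC−05:00.
15:44 UTC − 5h = 10:44 Ethast Republic.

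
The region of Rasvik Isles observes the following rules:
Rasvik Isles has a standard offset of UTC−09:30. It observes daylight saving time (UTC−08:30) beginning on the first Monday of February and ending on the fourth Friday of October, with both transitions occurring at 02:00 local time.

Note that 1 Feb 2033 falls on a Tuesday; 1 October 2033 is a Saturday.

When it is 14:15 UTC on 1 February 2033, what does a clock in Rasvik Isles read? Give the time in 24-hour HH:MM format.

1 February 2033 is a Tuesday, so the first Monday is February 7.
1 October 2033 is a Saturday, so the first Friday is October 7 and the fourth is October 28.
At the standard offset (UTC−09:30), 14:15 UTC − 9h30m = 04:45 Rasvik Isles standard time.
The standard-time date in Rasvik Isles, 1 February 2033, is outside the daylight-saving period (7 February – 28 October), so Rasvik Isles is on standard time, UTC−09:30.
14:15 UTC − 9h30m = 04:45 local.

04:45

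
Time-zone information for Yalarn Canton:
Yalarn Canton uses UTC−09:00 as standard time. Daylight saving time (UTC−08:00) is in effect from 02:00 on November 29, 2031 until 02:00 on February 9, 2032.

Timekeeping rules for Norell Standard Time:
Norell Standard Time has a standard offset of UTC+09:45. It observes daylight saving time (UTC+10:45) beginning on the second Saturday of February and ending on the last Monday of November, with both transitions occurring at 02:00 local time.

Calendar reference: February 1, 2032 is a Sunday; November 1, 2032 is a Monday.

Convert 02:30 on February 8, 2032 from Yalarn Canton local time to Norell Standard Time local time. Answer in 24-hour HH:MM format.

20:15

February 8, 2032 lies within the daylight-saving period (29 November 2031 – 9 February 2032), so Yalarn Canton is on daylight time, UTC−08:00.
02:30 Yalarn Canton + 8h = 10:30 UTC.
1 February 2032 is a Sunday, so the first Saturday is February 7 and the second is February 14.
1 November 2032 is a Monday, so Mondays fall on 1, 8, 15, 22, 29; the last is November 29.
At the standard offset (UTC+09:45), 10:30 UTC + 9h45m = 20:15 Norell Standard Time standard time.
The standard-time date in Norell Standard Time, February 8, 2032, does not fall between 14 February and 29 November, so daylight saving is not in effect and Norell Standard Time is at UTC+09:45.
10:30 UTC + 9h45m = 20:15 Norell Standard Time.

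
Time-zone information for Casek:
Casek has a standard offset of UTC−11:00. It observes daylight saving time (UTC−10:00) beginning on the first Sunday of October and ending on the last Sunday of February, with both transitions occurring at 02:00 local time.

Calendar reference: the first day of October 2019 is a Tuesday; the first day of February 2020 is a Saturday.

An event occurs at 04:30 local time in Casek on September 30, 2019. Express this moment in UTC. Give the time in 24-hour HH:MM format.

15:30

1 October 2019 is a Tuesday, so the first Sunday is October 6.
1 February 2020 is a Saturday, so Sundays fall on 2, 9, 16, 23; the last is February 23.
September 30, 2019 is outside the daylight-saving period (6 October 2019 – 23 February 2020), so Casek is on standard time, UTC−11:00.
04:30 local + 11h = 15:30 UTC.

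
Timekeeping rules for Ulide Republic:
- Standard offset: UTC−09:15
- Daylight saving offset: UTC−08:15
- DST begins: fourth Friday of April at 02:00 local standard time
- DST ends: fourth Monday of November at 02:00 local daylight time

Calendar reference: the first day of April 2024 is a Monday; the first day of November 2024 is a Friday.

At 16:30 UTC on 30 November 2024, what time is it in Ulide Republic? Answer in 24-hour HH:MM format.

07:15

1 April 2024 is a Monday, so the first Friday is April 5 and the fourth is April 26.
1 November 2024 is a Friday, so the first Monday is November 4 and the fourth is November 25.
At the standard offset (UTC−09:15), 16:30 UTC − 9h15m = 07:15 Ulide Republic standard time.
The standard-time date in Ulide Republic, 30 November 2024, does not fall between 26 April and 25 November, so daylight saving is not in effect and Ulide Republic is at UTC−09:15.
16:30 UTC − 9h15m = 07:15 local.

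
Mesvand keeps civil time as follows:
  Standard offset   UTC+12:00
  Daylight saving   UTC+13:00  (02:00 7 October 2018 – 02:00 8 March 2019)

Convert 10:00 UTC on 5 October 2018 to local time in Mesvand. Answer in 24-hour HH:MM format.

At the standard offset (UTC+12:00), 10:00 UTC + 12h = 22:00 Mesvand standard time.
Daylight saving runs 7 October 2018 – 8 March 2019; the standard-time date in Mesvand, 5 October 2018, is outside that window, so Mesvand is on standard time at UTC+12:00.
10:00 UTC + 12h = 22:00 local.

22:00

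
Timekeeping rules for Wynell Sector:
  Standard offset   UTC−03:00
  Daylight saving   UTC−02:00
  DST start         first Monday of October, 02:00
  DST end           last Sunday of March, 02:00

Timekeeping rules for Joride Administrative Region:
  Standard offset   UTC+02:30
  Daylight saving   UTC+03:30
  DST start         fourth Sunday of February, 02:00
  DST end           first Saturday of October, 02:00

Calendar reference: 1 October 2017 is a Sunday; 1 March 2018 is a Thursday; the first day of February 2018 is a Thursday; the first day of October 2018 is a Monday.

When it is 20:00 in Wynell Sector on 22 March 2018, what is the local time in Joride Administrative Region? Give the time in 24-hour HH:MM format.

1 October 2017 is a Sunday, so the first Monday is October 2.
1 March 2018 is a Thursday, so Sundays fall on 4, 11, 18, 25; the last is March 25.
22 March 2018 lies within the daylight-saving period (2 October 2017 – 25 March 2018), so Wynell Sector is on daylight time, UTC−02:00.
20:00 Wynell Sector + 2h = 22:00 UTC.
1 February 2018 is a Thursday, so the first Sunday is February 4 and the fourth is February 25.
1 October 2018 is a Monday, so the first Saturday is October 6.
At the standard offset (UTC+02:30), 22:00 UTC + 2h30m = 00:30 Joride Administrative Region standard time (rolling into the next day, 23 March 2018).
The standard-time date in Joride Administrative Region, 23 March 2018, lies within the daylight-saving period (25 February – 6 October), so Joride Administrative Region is on daylight time, UTC+03:30.
22:00 UTC + 3h30m = 01:30 Joride Administrative Region (rolling into the next day, 23 March 2018).

01:30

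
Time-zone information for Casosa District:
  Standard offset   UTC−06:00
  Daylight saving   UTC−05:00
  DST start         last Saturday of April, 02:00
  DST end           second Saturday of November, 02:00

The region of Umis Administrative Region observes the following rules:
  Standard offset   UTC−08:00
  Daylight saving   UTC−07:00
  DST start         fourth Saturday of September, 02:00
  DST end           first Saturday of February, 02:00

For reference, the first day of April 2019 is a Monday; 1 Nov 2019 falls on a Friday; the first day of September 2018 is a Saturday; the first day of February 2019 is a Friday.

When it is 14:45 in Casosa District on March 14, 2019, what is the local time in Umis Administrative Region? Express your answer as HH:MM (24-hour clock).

12:45

1 April 2019 is a Monday, so Saturdays fall on 6, 13, 20, 27; the last is April 27.
1 November 2019 is a Friday, so the first Saturday is November 2 and the second is November 9.
Daylight saving runs 27 April – 9 November; March 14, 2019 is outside that window, so Casosa District is on standard time at UTC−06:00.
14:45 Casosa District + 6h = 20:45 UTC.
1 September 2018 is a Saturday, so the first Saturday is September 1 and the fourth is September 22.
1 February 2019 is a Friday, so the first Saturday is February 2.
At the standard offset (UTC−08:00), 20:45 UTC − 8h = 12:45 Umis Administrative Region standard time.
The standard-time date in Umis Administrative Region, March 14, 2019, does not fall between 22 September 2018 and 2 February 2019, so daylight saving is not in effect and Umis Administrative Region is at UTC−08:00.
20:45 UTC − 8h = 12:45 Umis Administrative Region.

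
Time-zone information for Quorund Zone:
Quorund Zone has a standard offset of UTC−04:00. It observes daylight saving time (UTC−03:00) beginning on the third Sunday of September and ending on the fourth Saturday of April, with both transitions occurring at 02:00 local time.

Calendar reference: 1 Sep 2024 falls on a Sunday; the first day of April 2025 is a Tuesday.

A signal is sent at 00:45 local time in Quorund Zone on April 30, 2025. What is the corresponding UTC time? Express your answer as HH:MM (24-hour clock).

1 September 2024 is a Sunday, so the first Sunday is September 1 and the third is September 15.
1 April 2025 is a Tuesday, so the first Saturday is April 5 and the fourth is April 26.
April 30, 2025 is outside the daylight-saving period (15 September 2024 – 26 April 2025), so Quorund Zone is on standard time, UTC−04:00.
00:45 local + 4h = 04:45 UTC.

04:45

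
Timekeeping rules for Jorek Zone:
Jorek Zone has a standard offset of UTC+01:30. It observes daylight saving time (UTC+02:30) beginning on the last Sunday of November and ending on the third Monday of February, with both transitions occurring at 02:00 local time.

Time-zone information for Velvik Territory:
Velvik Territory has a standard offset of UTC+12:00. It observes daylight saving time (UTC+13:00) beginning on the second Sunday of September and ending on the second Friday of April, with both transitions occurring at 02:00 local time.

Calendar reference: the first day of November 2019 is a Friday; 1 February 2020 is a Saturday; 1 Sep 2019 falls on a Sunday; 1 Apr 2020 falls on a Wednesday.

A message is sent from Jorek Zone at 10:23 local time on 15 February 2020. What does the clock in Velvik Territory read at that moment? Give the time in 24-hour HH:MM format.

20:53

1 November 2019 is a Friday, so Sundays fall on 3, 10, 17, 24; the last is November 24.
1 February 2020 is a Saturday, so the first Monday is February 3 and the third is February 17.
15 February 2020 lies within the daylight-saving period (24 November 2019 – 17 February 2020), so Jorek Zone is on daylight time, UTC+02:30.
10:23 Jorek Zone − 2h30m = 07:53 UTC.
1 September 2019 is a Sunday, so the first Sunday is September 1 and the second is September 8.
1 April 2020 is a Wednesday, so the first Friday is April 3 and the second is April 10.
At the standard offset (UTC+12:00), 07:53 UTC + 12h = 19:53 Velvik Territory standard time.
The standard-time date in Velvik Territory, 15 February 2020, falls between 8 September 2019 and 10 April 2020, so daylight saving is in effect and Velvik Territory is at UTC+13:00.
07:53 UTC + 13h = 20:53 Velvik Territory.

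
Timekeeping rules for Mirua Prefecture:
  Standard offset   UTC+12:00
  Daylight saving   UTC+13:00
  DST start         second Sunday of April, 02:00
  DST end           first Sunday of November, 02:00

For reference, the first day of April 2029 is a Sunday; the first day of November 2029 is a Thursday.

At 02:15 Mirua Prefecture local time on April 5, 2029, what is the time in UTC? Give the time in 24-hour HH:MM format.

14:15

1 April 2029 is a Sunday, so the first Sunday is April 1 and the second is April 8.
1 November 2029 is a Thursday, so the first Sunday is November 4.
Daylight saving runs 8 April – 4 November; April 5, 2029 is outside that window, so Mirua Prefecture is on standard time at UTC+12:00.
02:15 local − 12h = 14:15 UTC (rolling into the previous day, 4 April 2029).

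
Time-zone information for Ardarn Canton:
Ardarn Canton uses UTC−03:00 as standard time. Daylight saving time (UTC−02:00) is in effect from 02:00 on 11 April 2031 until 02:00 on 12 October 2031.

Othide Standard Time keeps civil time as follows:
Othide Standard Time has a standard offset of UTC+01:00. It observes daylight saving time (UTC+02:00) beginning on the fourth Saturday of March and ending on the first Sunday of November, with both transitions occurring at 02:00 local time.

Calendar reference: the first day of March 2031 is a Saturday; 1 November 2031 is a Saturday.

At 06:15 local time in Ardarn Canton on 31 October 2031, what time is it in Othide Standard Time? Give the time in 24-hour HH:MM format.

11:15

31 October 2031 does not fall between 11 April and 12 October, so daylight saving is not in effect and Ardarn Canton is at UTC−03:00.
06:15 Ardarn Canton + 3h = 09:15 UTC.
1 March 2031 is a Saturday, so the first Saturday is March 1 and the fourth is March 22.
1 November 2031 is a Saturday, so the first Sunday is November 2.
At the standard offset (UTC+01:00), 09:15 UTC + 1h = 10:15 Othide Standard Time standard time.
Daylight saving runs 22 March – 2 November; the standard-time date in Othide Standard Time, 31 October 2031, is inside that window, so Othide Standard Time is at UTC+02:00.
09:15 UTC + 2h = 11:15 Othide Standard Time.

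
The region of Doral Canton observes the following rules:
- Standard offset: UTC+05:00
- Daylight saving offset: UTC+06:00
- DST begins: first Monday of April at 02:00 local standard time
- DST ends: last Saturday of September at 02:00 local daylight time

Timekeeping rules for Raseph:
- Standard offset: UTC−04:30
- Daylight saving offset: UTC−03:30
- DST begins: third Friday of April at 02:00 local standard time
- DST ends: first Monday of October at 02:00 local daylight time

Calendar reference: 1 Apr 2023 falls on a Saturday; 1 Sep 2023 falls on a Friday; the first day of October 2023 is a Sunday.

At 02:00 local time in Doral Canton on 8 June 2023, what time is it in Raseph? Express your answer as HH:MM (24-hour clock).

16:30

1 April 2023 is a Saturday, so the first Monday is April 3.
1 September 2023 is a Friday, so Saturdays fall on 2, 9, 16, 23, 30; the last is September 30.
8 June 2023 falls between 3 April and 30 September, so daylight saving is in effect and Doral Canton is at UTC+06:00.
02:00 Doral Canton − 6h = 20:00 UTC (rolling into the previous day, 7 June 2023).
1 April 2023 is a Saturday, so the first Friday is April 7 and the third is April 21.
1 October 2023 is a Sunday, so the first Monday is October 2.
At the standard offset (UTC−04:30), 20:00 UTC − 4h30m = 15:30 Raseph standard time.
The standard-time date in Raseph, 7 June 2023, lies within the daylight-saving period (21 April – 2 October), so Raseph is on daylight time, UTC−03:30.
20:00 UTC − 3h30m = 16:30 Raseph.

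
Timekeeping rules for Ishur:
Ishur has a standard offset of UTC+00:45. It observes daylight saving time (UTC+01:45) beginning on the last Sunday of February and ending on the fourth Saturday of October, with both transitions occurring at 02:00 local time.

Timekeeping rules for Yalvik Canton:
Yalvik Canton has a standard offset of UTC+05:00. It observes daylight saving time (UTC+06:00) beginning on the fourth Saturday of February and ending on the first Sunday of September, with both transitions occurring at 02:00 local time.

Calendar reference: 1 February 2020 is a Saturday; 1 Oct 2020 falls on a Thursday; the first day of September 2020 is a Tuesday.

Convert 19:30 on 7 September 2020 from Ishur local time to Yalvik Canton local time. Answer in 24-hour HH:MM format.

1 February 2020 is a Saturday, so Sundays fall on 2, 9, 16, 23; the last is February 23.
1 October 2020 is a Thursday, so the first Saturday is October 3 and the fourth is October 24.
Daylight saving runs 23 February – 24 October; 7 September 2020 is inside that window, so Ishur is at UTC+01:45.
19:30 Ishur − 1h45m = 17:45 UTC.
1 February 2020 is a Saturday, so the first Saturday is February 1 and the fourth is February 22.
1 September 2020 is a Tuesday, so the first Sunday is September 6.
At the standard offset (UTC+05:00), 17:45 UTC + 5h = 22:45 Yalvik Canton standard time.
Daylight saving runs 22 February – 6 September; the standard-time date in Yalvik Canton, 7 September 2020, is outside that window, so Yalvik Canton is on standard time at UTC+05:00.
17:45 UTC + 5h = 22:45 Yalvik Canton.

22:45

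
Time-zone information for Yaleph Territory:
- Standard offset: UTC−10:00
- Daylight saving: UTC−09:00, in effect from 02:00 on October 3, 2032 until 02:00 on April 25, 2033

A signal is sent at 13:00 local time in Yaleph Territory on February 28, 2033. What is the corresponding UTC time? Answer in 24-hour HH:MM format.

February 28, 2033 lies within the daylight-saving period (3 October 2032 – 25 April 2033), so Yaleph Territory is on daylight time, UTC−09:00.
13:00 local + 9h = 22:00 UTC.

22:00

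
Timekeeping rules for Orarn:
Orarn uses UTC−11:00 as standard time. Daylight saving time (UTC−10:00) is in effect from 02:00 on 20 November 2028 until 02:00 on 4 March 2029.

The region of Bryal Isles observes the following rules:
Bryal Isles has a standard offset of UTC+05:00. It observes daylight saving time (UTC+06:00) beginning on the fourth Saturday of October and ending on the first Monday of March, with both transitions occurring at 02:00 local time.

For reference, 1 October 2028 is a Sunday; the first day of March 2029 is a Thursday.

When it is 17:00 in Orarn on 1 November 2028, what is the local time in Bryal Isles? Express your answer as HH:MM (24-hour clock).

1 November 2028 does not fall between 20 November 2028 and 4 March 2029, so daylight saving is not in effect and Orarn is at UTC−11:00.
17:00 Orarn + 11h = 04:00 UTC (rolling into the next day, 2 November 2028).
1 October 2028 is a Sunday, so the first Saturday is October 7 and the fourth is October 28.
1 March 2029 is a Thursday, so the first Monday is March 5.
At the standard offset (UTC+05:00), 04:00 UTC + 5h = 09:00 Bryal Isles standard time.
The standard-time date in Bryal Isles, 2 November 2028, lies within the daylight-saving period (28 October 2028 – 5 March 2029), so Bryal Isles is on daylight time, UTC+06:00.
04:00 UTC + 6h = 10:00 Bryal Isles.

10:00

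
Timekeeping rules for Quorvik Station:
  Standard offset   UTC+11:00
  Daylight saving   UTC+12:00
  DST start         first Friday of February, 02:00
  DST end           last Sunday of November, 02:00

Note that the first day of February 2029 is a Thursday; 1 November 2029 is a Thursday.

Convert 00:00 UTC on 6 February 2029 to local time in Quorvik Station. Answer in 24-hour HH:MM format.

12:00

1 February 2029 is a Thursday, so the first Friday is February 2.
1 November 2029 is a Thursday, so Sundays fall on 4, 11, 18, 25; the last is November 25.
At the standard offset (UTC+11:00), 00:00 UTC + 11h = 11:00 Quorvik Station standard time.
The standard-time date in Quorvik Station, 6 February 2029, lies within the daylight-saving period (2 February – 25 November), so Quorvik Station is on daylight time, UTC+12:00.
00:00 UTC + 12h = 12:00 local.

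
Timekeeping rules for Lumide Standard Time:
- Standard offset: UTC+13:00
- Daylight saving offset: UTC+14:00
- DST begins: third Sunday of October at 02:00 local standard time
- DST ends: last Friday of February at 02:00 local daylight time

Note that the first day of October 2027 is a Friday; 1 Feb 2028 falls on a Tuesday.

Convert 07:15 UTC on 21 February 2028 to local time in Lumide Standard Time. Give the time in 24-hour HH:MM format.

21:15

1 October 2027 is a Friday, so the first Sunday is October 3 and the third is October 17.
1 February 2028 is a Tuesday, so Fridays fall on 4, 11, 18, 25; the last is February 25.
At the standard offset (UTC+13:00), 07:15 UTC + 13h = 20:15 Lumide Standard Time standard time.
The standard-time date in Lumide Standard Time, 21 February 2028, lies within the daylight-saving period (17 October 2027 – 25 February 2028), so Lumide Standard Time is on daylight time, UTC+14:00.
07:15 UTC + 14h = 21:15 local.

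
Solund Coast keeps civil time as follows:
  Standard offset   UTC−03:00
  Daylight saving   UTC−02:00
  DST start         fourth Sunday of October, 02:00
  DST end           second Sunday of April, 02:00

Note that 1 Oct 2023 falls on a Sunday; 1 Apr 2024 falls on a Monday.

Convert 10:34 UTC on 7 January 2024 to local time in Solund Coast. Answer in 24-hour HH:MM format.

08:34

1 October 2023 is a Sunday, so the first Sunday is October 1 and the fourth is October 22.
1 April 2024 is a Monday, so the first Sunday is April 7 and the second is April 14.
At the standard offset (UTC−03:00), 10:34 UTC − 3h = 07:34 Solund Coast standard time.
The standard-time date in Solund Coast, 7 January 2024, falls between 22 October 2023 and 14 April 2024, so daylight saving is in effect and Solund Coast is at UTC−02:00.
10:34 UTC − 2h = 08:34 local.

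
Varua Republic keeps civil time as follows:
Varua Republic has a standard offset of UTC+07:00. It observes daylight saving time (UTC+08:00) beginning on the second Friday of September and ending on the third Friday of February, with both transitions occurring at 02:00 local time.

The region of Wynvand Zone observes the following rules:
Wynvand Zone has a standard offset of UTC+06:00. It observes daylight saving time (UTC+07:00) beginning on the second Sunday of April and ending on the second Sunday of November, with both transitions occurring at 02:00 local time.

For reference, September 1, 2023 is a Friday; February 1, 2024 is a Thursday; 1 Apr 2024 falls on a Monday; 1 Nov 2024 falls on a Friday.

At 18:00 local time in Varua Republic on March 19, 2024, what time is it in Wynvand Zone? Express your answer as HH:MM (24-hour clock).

17:00

1 September 2023 is a Friday, so the first Friday is September 1 and the second is September 8.
1 February 2024 is a Thursday, so the first Friday is February 2 and the third is February 16.
March 19, 2024 does not fall between 8 September 2023 and 16 February 2024, so daylight saving is not in effect and Varua Republic is at UTC+07:00.
18:00 Varua Republic − 7h = 11:00 UTC.
1 April 2024 is a Monday, so the first Sunday is April 7 and the second is April 14.
1 November 2024 is a Friday, so the first Sunday is November 3 and the second is November 10.
At the standard offset (UTC+06:00), 11:00 UTC + 6h = 17:00 Wynvand Zone standard time.
The standard-time date in Wynvand Zone, March 19, 2024, does not fall between 14 April and 10 November, so daylight saving is not in effect and Wynvand Zone is at UTC+06:00.
11:00 UTC + 6h = 17:00 Wynvand Zone.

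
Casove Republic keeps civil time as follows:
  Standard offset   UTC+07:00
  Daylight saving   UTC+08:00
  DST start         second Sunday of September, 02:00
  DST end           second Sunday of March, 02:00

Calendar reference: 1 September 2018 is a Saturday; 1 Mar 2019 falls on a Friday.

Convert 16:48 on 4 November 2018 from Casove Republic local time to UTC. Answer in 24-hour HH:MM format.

1 September 2018 is a Saturday, so the first Sunday is September 2 and the second is September 9.
1 March 2019 is a Friday, so the first Sunday is March 3 and the second is March 10.
4 November 2018 falls between 9 September 2018 and 10 March 2019, so daylight saving is in effect and Casove Republic is at UTC+08:00.
16:48 local − 8h = 08:48 UTC.

08:48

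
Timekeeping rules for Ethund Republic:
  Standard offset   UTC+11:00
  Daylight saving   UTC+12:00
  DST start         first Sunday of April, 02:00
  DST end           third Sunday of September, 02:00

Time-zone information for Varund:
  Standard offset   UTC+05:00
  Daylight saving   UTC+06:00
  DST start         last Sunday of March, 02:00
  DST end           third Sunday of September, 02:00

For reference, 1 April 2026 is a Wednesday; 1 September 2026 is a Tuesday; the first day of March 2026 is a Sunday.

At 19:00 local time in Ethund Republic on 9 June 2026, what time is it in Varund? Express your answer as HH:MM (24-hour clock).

1 April 2026 is a Wednesday, so the first Sunday is April 5.
1 September 2026 is a Tuesday, so the first Sunday is September 6 and the third is September 20.
9 June 2026 falls between 5 April and 20 September, so daylight saving is in effect and Ethund Republic is at UTC+12:00.
19:00 Ethund Republic − 12h = 07:00 UTC.
1 March 2026 is a Sunday, so Sundays fall on 1, 8, 15, 22, 29; the last is March 29.
1 September 2026 is a Tuesday, so the first Sunday is September 6 and the third is September 20.
At the standard offset (UTC+05:00), 07:00 UTC + 5h = 12:00 Varund standard time.
The standard-time date in Varund, 9 June 2026, lies within the daylight-saving period (29 March – 20 September), so Varund is on daylight time, UTC+06:00.
07:00 UTC + 6h = 13:00 Varund.

13:00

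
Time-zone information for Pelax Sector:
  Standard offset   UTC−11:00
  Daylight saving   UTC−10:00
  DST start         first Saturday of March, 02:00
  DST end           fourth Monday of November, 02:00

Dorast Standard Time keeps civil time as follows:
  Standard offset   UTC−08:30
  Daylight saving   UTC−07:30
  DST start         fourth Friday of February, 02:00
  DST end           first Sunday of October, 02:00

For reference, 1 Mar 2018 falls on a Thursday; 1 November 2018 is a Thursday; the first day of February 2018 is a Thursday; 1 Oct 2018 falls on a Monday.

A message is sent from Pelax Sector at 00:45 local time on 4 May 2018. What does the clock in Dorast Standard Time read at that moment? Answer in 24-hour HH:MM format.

1 March 2018 is a Thursday, so the first Saturday is March 3.
1 November 2018 is a Thursday, so the first Monday is November 5 and the fourth is November 26.
4 May 2018 falls between 3 March and 26 November, so daylight saving is in effect and Pelax Sector is at UTC−10:00.
00:45 Pelax Sector + 10h = 10:45 UTC.
1 February 2018 is a Thursday, so the first Friday is February 2 and the fourth is February 23.
1 October 2018 is a Monday, so the first Sunday is October 7.
At the standard offset (UTC−08:30), 10:45 UTC − 8h30m = 02:15 Dorast Standard Time standard time.
The standard-time date in Dorast Standard Time, 4 May 2018, lies within the daylight-saving period (23 February – 7 October), so Dorast Standard Time is on daylight time, UTC−07:30.
10:45 UTC − 7h30m = 03:15 Dorast Standard Time.

03:15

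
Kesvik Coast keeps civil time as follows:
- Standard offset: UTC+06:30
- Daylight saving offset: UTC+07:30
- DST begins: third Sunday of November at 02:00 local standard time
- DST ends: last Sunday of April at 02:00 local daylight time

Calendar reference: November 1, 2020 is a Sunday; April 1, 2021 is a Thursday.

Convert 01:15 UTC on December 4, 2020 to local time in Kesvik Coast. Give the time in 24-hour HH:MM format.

08:45

1 November 2020 is a Sunday, so the first Sunday is November 1 and the third is November 15.
1 April 2021 is a Thursday, so Sundays fall on 4, 11, 18, 25; the last is April 25.
At the standard offset (UTC+06:30), 01:15 UTC + 6h30m = 07:45 Kesvik Coast standard time.
Daylight saving runs 15 November 2020 – 25 April 2021; the standard-time date in Kesvik Coast, December 4, 2020, is inside that window, so Kesvik Coast is at UTC+07:30.
01:15 UTC + 7h30m = 08:45 local.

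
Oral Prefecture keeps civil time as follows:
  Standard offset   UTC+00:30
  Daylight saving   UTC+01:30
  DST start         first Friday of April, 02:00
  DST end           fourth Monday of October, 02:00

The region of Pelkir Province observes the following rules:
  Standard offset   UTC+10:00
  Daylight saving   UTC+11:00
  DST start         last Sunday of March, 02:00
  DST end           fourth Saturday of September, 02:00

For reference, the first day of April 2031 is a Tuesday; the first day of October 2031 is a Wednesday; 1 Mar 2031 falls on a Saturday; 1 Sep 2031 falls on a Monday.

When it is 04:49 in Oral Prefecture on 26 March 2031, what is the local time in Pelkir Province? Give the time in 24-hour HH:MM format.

14:19

1 April 2031 is a Tuesday, so the first Friday is April 4.
1 October 2031 is a Wednesday, so the first Monday is October 6 and the fourth is October 27.
Daylight saving runs 4 April – 27 October; 26 March 2031 is outside that window, so Oral Prefecture is on standard time at UTC+00:30.
04:49 Oral Prefecture − 0h30m = 04:19 UTC.
1 March 2031 is a Saturday, so Sundays fall on 2, 9, 16, 23, 30; the last is March 30.
1 September 2031 is a Monday, so the first Saturday is September 6 and the fourth is September 27.
At the standard offset (UTC+10:00), 04:19 UTC + 10h = 14:19 Pelkir Province standard time.
Daylight saving runs 30 March – 27 September; the standard-time date in Pelkir Province, 26 March 2031, is outside that window, so Pelkir Province is on standard time at UTC+10:00.
04:19 UTC + 10h = 14:19 Pelkir Province.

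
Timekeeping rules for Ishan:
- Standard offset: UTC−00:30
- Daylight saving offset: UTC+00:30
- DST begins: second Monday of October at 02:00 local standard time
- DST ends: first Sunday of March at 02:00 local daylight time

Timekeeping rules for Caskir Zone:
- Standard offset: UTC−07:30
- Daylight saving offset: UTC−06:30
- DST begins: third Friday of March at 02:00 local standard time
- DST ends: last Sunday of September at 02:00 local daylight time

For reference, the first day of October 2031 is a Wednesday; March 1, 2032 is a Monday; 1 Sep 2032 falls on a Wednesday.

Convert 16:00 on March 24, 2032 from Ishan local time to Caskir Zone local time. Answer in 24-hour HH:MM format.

10:00

1 October 2031 is a Wednesday, so the first Monday is October 6 and the second is October 13.
1 March 2032 is a Monday, so the first Sunday is March 7.
March 24, 2032 does not fall between 13 October 2031 and 7 March 2032, so daylight saving is not in effect and Ishan is at UTC−00:30.
16:00 Ishan + 0h30m = 16:30 UTC.
1 March 2032 is a Monday, so the first Friday is March 5 and the third is March 19.
1 September 2032 is a Wednesday, so Sundays fall on 5, 12, 19, 26; the last is September 26.
At the standard offset (UTC−07:30), 16:30 UTC − 7h30m = 09:00 Caskir Zone standard time.
Daylight saving runs 19 March – 26 September; the standard-time date in Caskir Zone, March 24, 2032, is inside that window, so Caskir Zone is at UTC−06:30.
16:30 UTC − 6h30m = 10:00 Caskir Zone.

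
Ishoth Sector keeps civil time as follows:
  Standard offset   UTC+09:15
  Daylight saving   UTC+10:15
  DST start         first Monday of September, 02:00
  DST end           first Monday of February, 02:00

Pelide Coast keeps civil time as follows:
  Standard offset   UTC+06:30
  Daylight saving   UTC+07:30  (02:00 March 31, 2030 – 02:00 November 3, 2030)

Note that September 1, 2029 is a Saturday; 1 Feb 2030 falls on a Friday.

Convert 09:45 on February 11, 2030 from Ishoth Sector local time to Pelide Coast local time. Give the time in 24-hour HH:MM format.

1 September 2029 is a Saturday, so the first Monday is September 3.
1 February 2030 is a Friday, so the first Monday is February 4.
February 11, 2030 is outside the daylight-saving period (3 September 2029 – 4 February 2030), so Ishoth Sector is on standard time, UTC+09:15.
09:45 Ishoth Sector − 9h15m = 00:30 UTC.
At the standard offset (UTC+06:30), 00:30 UTC + 6h30m = 07:00 Pelide Coast standard time.
The standard-time date in Pelide Coast, February 11, 2030, is outside the daylight-saving period (31 March – 3 November), so Pelide Coast is on standard time, UTC+06:30.
00:30 UTC + 6h30m = 07:00 Pelide Coast.

07:00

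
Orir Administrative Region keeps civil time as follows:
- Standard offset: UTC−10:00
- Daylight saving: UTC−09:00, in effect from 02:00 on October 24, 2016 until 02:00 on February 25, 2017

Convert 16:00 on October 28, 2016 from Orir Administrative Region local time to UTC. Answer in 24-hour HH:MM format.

October 28, 2016 falls between 24 October 2016 and 25 February 2017, so daylight saving is in effect and Orir Administrative Region is at UTC−09:00.
16:00 local + 9h = 01:00 UTC (rolling into the next day, 29 October 2016).

01:00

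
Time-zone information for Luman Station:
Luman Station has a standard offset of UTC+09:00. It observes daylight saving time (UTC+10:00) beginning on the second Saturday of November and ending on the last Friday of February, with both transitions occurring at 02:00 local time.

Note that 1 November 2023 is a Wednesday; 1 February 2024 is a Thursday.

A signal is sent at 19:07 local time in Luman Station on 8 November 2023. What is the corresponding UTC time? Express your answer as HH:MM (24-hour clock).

1 November 2023 is a Wednesday, so the first Saturday is November 4 and the second is November 11.
1 February 2024 is a Thursday, so Fridays fall on 2, 9, 16, 23; the last is February 23.
8 November 2023 does not fall between 11 November 2023 and 23 February 2024, so daylight saving is not in effect and Luman Station is at UTC+09:00.
19:07 local − 9h = 10:07 UTC.

10:07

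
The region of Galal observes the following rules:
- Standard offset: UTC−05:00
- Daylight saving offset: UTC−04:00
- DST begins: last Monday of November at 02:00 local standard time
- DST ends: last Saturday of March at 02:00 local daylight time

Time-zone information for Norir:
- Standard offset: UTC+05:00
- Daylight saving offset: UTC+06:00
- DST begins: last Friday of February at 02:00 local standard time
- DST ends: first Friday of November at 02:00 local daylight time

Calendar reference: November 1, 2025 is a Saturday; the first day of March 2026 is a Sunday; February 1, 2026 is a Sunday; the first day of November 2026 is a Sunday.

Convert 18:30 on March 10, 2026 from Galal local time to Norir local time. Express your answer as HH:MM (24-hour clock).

04:30

1 November 2025 is a Saturday, so Mondays fall on 3, 10, 17, 24; the last is November 24.
1 March 2026 is a Sunday, so Saturdays fall on 7, 14, 21, 28; the last is March 28.
Daylight saving runs 24 November 2025 – 28 March 2026; March 10, 2026 is inside that window, so Galal is at UTC−04:00.
18:30 Galal + 4h = 22:30 UTC.
1 February 2026 is a Sunday, so Fridays fall on 6, 13, 20, 27; the last is February 27.
1 November 2026 is a Sunday, so the first Friday is November 6.
At the standard offset (UTC+05:00), 22:30 UTC + 5h = 03:30 Norir standard time (rolling into the next day, 11 March 2026).
The standard-time date in Norir, March 11, 2026, lies within the daylight-saving period (27 February – 6 November), so Norir is on daylight time, UTC+06:00.
22:30 UTC + 6h = 04:30 Norir (rolling into the next day, 11 March 2026).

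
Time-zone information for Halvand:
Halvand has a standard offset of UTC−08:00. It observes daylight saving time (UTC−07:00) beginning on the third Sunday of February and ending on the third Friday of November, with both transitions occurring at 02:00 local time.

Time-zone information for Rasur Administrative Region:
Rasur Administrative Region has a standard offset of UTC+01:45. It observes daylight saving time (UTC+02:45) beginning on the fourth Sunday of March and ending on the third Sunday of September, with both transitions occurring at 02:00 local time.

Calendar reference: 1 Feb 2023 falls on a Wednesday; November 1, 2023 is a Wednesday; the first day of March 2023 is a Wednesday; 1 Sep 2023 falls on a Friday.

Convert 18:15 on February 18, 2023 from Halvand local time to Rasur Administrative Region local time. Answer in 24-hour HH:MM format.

1 February 2023 is a Wednesday, so the first Sunday is February 5 and the third is February 19.
1 November 2023 is a Wednesday, so the first Friday is November 3 and the third is November 17.
February 18, 2023 is outside the daylight-saving period (19 February – 17 November), so Halvand is on standard time, UTC−08:00.
18:15 Halvand + 8h = 02:15 UTC (rolling into the next day, 19 February 2023).
1 March 2023 is a Wednesday, so the first Sunday is March 5 and the fourth is March 26.
1 September 2023 is a Friday, so the first Sunday is September 3 and the third is September 17.
At the standard offset (UTC+01:45), 02:15 UTC + 1h45m = 04:00 Rasur Administrative Region standard time.
The standard-time date in Rasur Administrative Region, February 19, 2023, is outside the daylight-saving period (26 March – 17 September), so Rasur Administrative Region is on standard time, UTC+01:45.
02:15 UTC + 1h45m = 04:00 Rasur Administrative Region.

04:00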